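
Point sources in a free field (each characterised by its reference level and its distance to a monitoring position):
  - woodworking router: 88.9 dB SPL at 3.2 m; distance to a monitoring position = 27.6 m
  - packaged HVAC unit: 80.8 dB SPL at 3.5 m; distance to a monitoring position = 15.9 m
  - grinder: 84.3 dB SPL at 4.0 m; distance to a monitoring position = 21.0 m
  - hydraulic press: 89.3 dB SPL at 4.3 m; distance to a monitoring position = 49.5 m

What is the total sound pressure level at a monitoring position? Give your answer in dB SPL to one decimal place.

75.1 dB SPL

Propagate each source to the receiver with L = L_ref − 20·log₁₀(r/r_ref), then add intensities.
woodworking router: 88.9 − 20·log₁₀(27.6/3.2) = 88.9 − 18.72 = 70.18 dB SPL.
packaged HVAC unit: 80.8 − 20·log₁₀(15.9/3.5) = 80.8 − 13.15 = 67.65 dB SPL.
grinder: 84.3 − 20·log₁₀(21.0/4.0) = 84.3 − 14.40 = 69.90 dB SPL.
hydraulic press: 89.3 − 20·log₁₀(49.5/4.3) = 89.3 − 21.22 = 68.08 dB SPL.
Σ 10^(L/10) = 3.245e+07 → L_total = 10·log₁₀(3.245e+07) = 75.11 dB SPL.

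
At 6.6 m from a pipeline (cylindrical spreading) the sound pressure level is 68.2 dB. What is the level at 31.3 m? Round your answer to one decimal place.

61.4 dB

Cylindrical spreading from a line source gives a 10·log₁₀(r₂/r₁) drop.
L₂ = 68.2 − 10·log₁₀(31.3/6.6) = 68.2 − 6.760 = 61.44 dB.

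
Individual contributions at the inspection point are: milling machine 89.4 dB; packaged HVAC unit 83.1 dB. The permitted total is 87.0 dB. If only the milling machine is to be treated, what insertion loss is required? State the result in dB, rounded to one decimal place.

Fixed contribution from the other source: Σ 10^(L/10) = 10^(83.1/10) = 2.042e+08 (83.10 dB).
To meet 87.0 dB overall, the treated milling machine may contribute at most 10^(87.0/10) − 2.042e+08 = 2.970e+08, i.e. 84.73 dB.
Required insertion loss = 89.4 − 84.73 = 4.67 dB.

4.7 dB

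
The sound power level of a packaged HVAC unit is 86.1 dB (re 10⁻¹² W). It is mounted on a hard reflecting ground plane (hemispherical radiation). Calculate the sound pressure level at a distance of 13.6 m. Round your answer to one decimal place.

55.4 dB

L_p = L_w − 10·log₁₀(2π·r²) with r = 13.6 m.
2π·r² = 1162 m², 10·log₁₀ of that is 30.653 dB.
L_p = 86.1 − 30.653 = 55.45 dB.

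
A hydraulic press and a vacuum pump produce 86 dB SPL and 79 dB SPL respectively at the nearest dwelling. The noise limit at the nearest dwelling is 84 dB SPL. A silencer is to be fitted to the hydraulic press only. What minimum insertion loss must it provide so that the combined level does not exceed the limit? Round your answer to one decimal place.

The untreated sources together contribute 10^(79/10) = 7.943e+07, i.e. 79.00 dB SPL.
To meet 84 dB SPL overall, the treated hydraulic press may contribute at most 10^(84/10) − 7.943e+07 = 1.718e+08, i.e. 82.35 dB SPL.
Required insertion loss = 86 − 82.35 = 3.65 dB.

3.7 dB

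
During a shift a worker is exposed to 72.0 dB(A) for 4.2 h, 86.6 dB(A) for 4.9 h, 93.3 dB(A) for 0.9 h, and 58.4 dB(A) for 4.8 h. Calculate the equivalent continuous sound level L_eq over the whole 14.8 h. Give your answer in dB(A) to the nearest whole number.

85 dB(A)

L_eq = 10·log₁₀[(1/T)·Σ tᵢ·10^(Lᵢ/10)] with T = 14.8 h.
Σ tᵢ·10^(Lᵢ/10) = 4.2·10^(72.0/10) + 4.9·10^(86.6/10) + 0.9·10^(93.3/10) + 4.8·10^(58.4/10) = 4.234e+09.
L_eq = 10·log₁₀(4.234e+09/14.8) = 84.56 dB(A).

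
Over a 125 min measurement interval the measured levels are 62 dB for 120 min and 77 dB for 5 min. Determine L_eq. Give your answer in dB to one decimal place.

L_eq = 10·log₁₀[(1/T)·Σ tᵢ·10^(Lᵢ/10)] with T = 125 min.
Σ tᵢ·10^(Lᵢ/10) = 120·10^(62/10) + 5·10^(77/10) = 4.408e+08.
L_eq = 10·log₁₀(4.408e+08/125) = 65.47 dB.

65.5 dB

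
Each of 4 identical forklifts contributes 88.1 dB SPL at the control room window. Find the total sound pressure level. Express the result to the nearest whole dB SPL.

94 dB SPL

With 4 equal, uncorrelated contributions the intensity is 4× that of one unit, giving a rise of 10·log₁₀ 4.
L_total = 88.1 + 10·log₁₀(4) = 88.1 + 6.021 = 94.12 dB SPL.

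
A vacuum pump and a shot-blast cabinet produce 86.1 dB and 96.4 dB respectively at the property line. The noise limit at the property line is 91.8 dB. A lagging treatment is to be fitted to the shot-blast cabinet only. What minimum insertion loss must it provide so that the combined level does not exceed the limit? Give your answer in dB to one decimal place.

The untreated sources together contribute 10^(86.1/10) = 4.074e+08, i.e. 86.10 dB.
The limit corresponds to 10^(91.8/10) = 1.514e+09; subtracting the fixed part leaves 1.106e+09 for the shot-blast cabinet, i.e. 90.44 dB.
So the shot-blast cabinet must be reduced from 96.4 to 90.44 dB: IL = 5.96 dB.

6.0 dB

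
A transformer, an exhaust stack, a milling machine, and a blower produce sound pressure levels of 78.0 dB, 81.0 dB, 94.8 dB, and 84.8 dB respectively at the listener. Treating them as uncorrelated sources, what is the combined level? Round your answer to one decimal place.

For uncorrelated sources the intensities add, so convert each level to linear form, sum, and take 10·log₁₀ of the total.
Σ 10^(L/10) = 10^(78.0/10) + 10^(81.0/10) + 10^(94.8/10) + 10^(84.8/10) = 3.511e+09.
L_total = 10·log₁₀(3.511e+09) = 95.45 dB.

95.5 dB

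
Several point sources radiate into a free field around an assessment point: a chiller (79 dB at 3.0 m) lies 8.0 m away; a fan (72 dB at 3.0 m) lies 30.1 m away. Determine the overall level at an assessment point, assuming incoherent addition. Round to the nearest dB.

Propagate each source to the receiver with L = L_ref − 20·log₁₀(r/r_ref), then add intensities.
chiller: 79 − 20·log₁₀(8.0/3.0) = 79 − 8.52 = 70.48 dB.
fan: 72 − 20·log₁₀(30.1/3.0) = 72 − 20.03 = 51.97 dB.
Σ 10^(L/10) = 1.133e+07 → L_total = 10·log₁₀(1.133e+07) = 70.54 dB.

71 dB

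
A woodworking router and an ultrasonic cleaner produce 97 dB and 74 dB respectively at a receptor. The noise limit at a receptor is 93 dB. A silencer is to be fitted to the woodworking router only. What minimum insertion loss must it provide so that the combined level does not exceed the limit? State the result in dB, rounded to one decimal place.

Fixed contribution from the other source: Σ 10^(L/10) = 10^(74/10) = 2.512e+07 (74.00 dB).
To meet 93 dB overall, the treated woodworking router may contribute at most 10^(93/10) − 2.512e+07 = 1.970e+09, i.e. 92.94 dB.
Required insertion loss = 97 − 92.94 = 4.06 dB.

4.1 dB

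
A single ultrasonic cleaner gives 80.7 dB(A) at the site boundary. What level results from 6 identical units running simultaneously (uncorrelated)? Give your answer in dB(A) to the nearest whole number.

L_total = L₁ + 10·log₁₀ N for N identical incoherent sources.
L_total = 80.7 + 10·log₁₀(6) = 80.7 + 7.782 = 88.48 dB(A).

88 dB(A)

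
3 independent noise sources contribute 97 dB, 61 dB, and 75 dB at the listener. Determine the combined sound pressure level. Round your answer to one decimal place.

Incoherent sources combine by intensity addition: L_total = 10·log₁₀(Σ 10^(L_i/10)).
Σ 10^(L/10) = 10^(97/10) + 10^(61/10) + 10^(75/10) = 5.045e+09.
L_total = 10·log₁₀(5.045e+09) = 97.03 dB.

97.0 dB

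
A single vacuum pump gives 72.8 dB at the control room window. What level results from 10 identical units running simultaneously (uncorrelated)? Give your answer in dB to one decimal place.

82.8 dB

L_total = L₁ + 10·log₁₀ N for N identical incoherent sources.
L_total = 72.8 + 10·log₁₀(10) = 72.8 + 10.000 = 82.80 dB.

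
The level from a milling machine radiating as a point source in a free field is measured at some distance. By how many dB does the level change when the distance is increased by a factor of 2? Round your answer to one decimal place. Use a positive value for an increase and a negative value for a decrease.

Point-source spreading: ΔL = −20·log₁₀(r₂/r₁).
ΔL = −20·log₁₀(2) = -6.02 dB.

-6.0 dB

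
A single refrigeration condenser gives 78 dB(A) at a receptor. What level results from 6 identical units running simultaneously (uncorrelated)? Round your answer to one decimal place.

With 6 equal, uncorrelated contributions the intensity is 6× that of one unit, giving a rise of 10·log₁₀ 6.
L_total = 78 + 10·log₁₀(6) = 78 + 7.782 = 85.78 dB(A).

85.8 dB(A)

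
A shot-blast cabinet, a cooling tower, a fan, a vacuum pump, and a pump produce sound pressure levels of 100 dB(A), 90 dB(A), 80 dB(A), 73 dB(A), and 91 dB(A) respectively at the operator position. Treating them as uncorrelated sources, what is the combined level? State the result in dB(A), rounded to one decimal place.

100.9 dB(A)

For uncorrelated sources the intensities add, so convert each level to linear form, sum, and take 10·log₁₀ of the total.
Σ 10^(L/10) = 10^(100/10) + 10^(90/10) + 10^(80/10) + 10^(73/10) + 10^(91/10) = 1.238e+10.
L_total = 10·log₁₀(1.238e+10) = 100.93 dB(A).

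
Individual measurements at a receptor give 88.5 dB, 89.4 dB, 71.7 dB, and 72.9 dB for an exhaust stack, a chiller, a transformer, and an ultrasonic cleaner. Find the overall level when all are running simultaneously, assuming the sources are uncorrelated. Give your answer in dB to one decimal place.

For uncorrelated sources the intensities add, so convert each level to linear form, sum, and take 10·log₁₀ of the total.
Σ 10^(L/10) = 10^(88.5/10) + 10^(89.4/10) + 10^(71.7/10) + 10^(72.9/10) = 1.613e+09.
L_total = 10·log₁₀(1.613e+09) = 92.08 dB.

92.1 dB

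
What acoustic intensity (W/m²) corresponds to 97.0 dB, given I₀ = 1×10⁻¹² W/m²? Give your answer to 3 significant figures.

I = I₀·10^(L/10) = 10⁻¹² × 10^(97.0/10) = 10^(-2.300).

0.00501 W/m²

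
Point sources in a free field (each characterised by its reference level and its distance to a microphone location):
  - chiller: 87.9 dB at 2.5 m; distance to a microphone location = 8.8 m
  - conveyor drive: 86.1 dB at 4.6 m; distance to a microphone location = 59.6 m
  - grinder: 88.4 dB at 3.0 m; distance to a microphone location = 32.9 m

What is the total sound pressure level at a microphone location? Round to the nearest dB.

78 dB

Propagate each source to the receiver with L = L_ref − 20·log₁₀(r/r_ref), then add intensities.
chiller: 87.9 − 20·log₁₀(8.8/2.5) = 87.9 − 10.93 = 76.97 dB.
conveyor drive: 86.1 − 20·log₁₀(59.6/4.6) = 86.1 − 22.25 = 63.85 dB.
grinder: 88.4 − 20·log₁₀(32.9/3.0) = 88.4 − 20.80 = 67.60 dB.
Σ 10^(L/10) = 5.794e+07 → L_total = 10·log₁₀(5.794e+07) = 77.63 dB.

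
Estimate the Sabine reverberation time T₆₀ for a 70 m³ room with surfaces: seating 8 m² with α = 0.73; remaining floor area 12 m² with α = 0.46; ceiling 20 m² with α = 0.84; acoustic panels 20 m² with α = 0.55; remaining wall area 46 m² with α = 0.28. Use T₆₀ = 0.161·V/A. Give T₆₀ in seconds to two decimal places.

0.22 s

Total absorption A = 8·0.73 + 12·0.46 + 20·0.84 + 20·0.55 + 46·0.28 = 52.04 m² sabins.
T₆₀ = 0.161 × 70 / 52.04 = 0.217 s.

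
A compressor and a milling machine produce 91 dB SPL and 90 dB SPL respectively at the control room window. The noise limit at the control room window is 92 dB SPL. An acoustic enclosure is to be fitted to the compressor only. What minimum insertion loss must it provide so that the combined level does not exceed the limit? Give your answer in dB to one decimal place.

The untreated sources together contribute 10^(90/10) = 1.000e+09, i.e. 90.00 dB SPL.
To meet 92 dB SPL overall, the treated compressor may contribute at most 10^(92/10) − 1.000e+09 = 5.849e+08, i.e. 87.67 dB SPL.
Required insertion loss = 91 − 87.67 = 3.33 dB.

3.3 dB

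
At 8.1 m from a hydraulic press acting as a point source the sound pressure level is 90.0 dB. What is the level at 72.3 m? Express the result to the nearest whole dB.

Point-source attenuation: ΔL = 20·log₁₀(r₂/r₁) = 20·log₁₀(72.3/8.1) = 19.013 dB.
L₂ = 90.0 − 20·log₁₀(72.3/8.1) = 90.0 − 19.013 = 70.99 dB.

71 dB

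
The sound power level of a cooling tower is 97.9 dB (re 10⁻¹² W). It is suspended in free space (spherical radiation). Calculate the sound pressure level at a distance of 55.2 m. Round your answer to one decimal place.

52.1 dB

The power spreads over a sphere of area 4π·r², so L_p = L_w − 10·log₁₀(4π·r²).
4π·r² = 3.829e+04 m², 10·log₁₀ of that is 45.831 dB.
L_p = 97.9 − 45.831 = 52.07 dB.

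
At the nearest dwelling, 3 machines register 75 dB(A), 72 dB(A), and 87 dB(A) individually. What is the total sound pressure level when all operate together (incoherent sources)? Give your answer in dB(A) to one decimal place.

For uncorrelated sources the intensities add, so convert each level to linear form, sum, and take 10·log₁₀ of the total.
Σ 10^(L/10) = 10^(75/10) + 10^(72/10) + 10^(87/10) = 5.487e+08.
L_total = 10·log₁₀(5.487e+08) = 87.39 dB(A).

87.4 dB(A)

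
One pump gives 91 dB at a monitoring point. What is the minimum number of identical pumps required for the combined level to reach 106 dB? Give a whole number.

N identical sources give L₁ + 10·log₁₀ N, so require 10·log₁₀ N ≥ 106 − 91 = 15.0 dB.
N ≥ 10^(15.0/10) = 31.623, so N = 32.

32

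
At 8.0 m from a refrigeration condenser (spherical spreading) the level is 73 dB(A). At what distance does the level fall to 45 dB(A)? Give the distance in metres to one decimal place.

For a point source L₁ − L₂ = 20·log₁₀(r₂/r₁), so r₂ = r₁·10^((L₁−L₂)/20).
r₂ = 8.0·10^((73−45)/20) = 8.0·10^(28.0/20) = 200.95 m.

201.0 m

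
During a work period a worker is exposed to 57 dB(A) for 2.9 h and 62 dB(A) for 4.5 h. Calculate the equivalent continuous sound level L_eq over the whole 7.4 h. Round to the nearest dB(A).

61 dB(A)

The energy average is taken in the linear domain: L_eq = 10·log₁₀[(Σ tᵢ·10^(Lᵢ/10))/T], T = 7.4 h.
Σ tᵢ·10^(Lᵢ/10) = 2.9·10^(57/10) + 4.5·10^(62/10) = 8.585e+06.
L_eq = 10·log₁₀(8.585e+06/7.4) = 60.65 dB(A).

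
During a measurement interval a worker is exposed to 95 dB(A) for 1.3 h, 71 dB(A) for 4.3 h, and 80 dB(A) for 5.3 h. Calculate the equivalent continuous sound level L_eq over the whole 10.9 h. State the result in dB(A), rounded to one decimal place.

86.3 dB(A)

The energy average is taken in the linear domain: L_eq = 10·log₁₀[(Σ tᵢ·10^(Lᵢ/10))/T], T = 10.9 h.
Σ tᵢ·10^(Lᵢ/10) = 1.3·10^(95/10) + 4.3·10^(71/10) + 5.3·10^(80/10) = 4.695e+09.
L_eq = 10·log₁₀(4.695e+09/10.9) = 86.34 dB(A).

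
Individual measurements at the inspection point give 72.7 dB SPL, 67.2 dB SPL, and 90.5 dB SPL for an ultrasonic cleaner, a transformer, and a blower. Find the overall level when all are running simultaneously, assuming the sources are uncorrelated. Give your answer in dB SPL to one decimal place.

90.6 dB SPL

Incoherent sources combine by intensity addition: L_total = 10·log₁₀(Σ 10^(L_i/10)).
Σ 10^(L/10) = 10^(72.7/10) + 10^(67.2/10) + 10^(90.5/10) = 1.146e+09.
L_total = 10·log₁₀(1.146e+09) = 90.59 dB SPL.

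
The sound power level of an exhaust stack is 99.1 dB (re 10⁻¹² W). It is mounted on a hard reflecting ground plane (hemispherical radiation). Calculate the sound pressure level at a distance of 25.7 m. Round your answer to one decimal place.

62.9 dB

The power spreads over a hemisphere of area 2π·r², so L_p = L_w − 10·log₁₀(2π·r²).
2π·r² = 4150 m², 10·log₁₀ of that is 36.180 dB.
L_p = 99.1 − 36.180 = 62.92 dB.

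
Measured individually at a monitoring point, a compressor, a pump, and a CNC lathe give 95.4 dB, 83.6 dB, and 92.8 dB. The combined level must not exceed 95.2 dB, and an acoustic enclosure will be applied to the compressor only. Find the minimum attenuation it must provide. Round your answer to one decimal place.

Everything except the compressor sums to 10^(83.6/10) + 10^(92.8/10) = 2.135e+09 in linear terms, 93.29 dB.
To meet 95.2 dB overall, the treated compressor may contribute at most 10^(95.2/10) − 2.135e+09 = 1.177e+09, i.e. 90.71 dB.
Required insertion loss = 95.4 − 90.71 = 4.69 dB.

4.7 dB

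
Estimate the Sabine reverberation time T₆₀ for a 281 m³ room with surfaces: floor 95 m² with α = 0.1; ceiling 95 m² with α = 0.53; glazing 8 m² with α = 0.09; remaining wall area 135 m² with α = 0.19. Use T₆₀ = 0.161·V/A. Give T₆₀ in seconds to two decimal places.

0.52 s

Total absorption A = 95·0.1 + 95·0.53 + 8·0.09 + 135·0.19 = 86.22 m² sabins.
T₆₀ = 0.161 × 281 / 86.22 = 0.525 s.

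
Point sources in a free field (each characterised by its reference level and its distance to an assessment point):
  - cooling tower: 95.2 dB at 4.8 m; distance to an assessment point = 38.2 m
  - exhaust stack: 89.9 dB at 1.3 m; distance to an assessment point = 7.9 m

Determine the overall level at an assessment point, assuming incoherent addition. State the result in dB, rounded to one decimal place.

79.0 dB

Apply inverse-square spreading to bring every level to the receiver, then sum 10^(L/10).
cooling tower: 95.2 − 20·log₁₀(38.2/4.8) = 95.2 − 18.02 = 77.18 dB.
exhaust stack: 89.9 − 20·log₁₀(7.9/1.3) = 89.9 − 15.67 = 74.23 dB.
Σ 10^(L/10) = 7.875e+07 → L_total = 10·log₁₀(7.875e+07) = 78.96 dB.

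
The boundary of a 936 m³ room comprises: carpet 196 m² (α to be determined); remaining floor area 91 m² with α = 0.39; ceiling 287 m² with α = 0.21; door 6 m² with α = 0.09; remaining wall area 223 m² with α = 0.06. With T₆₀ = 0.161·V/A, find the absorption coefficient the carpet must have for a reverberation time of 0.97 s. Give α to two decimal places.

A = 0.161·V/T₆₀ = 0.161·936/0.97 = 155.36 m² sabins.
Absorption from the other surfaces = 91·0.39 + 287·0.21 + 6·0.09 + 223·0.06 = 109.68 m², so the carpet must supply 45.68 m² over 196 m².
α = 45.68/196 = 0.233.

0.23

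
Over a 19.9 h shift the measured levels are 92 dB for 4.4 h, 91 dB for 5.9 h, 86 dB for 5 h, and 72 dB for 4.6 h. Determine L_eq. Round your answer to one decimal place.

89.2 dB

L_eq = 10·log₁₀[(1/T)·Σ tᵢ·10^(Lᵢ/10)] with T = 19.9 h.
Σ tᵢ·10^(Lᵢ/10) = 4.4·10^(92/10) + 5.9·10^(91/10) + 5·10^(86/10) + 4.6·10^(72/10) = 1.646e+10.
L_eq = 10·log₁₀(1.646e+10/19.9) = 89.18 dB.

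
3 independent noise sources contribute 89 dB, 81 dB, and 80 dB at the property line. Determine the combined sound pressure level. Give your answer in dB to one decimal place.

Incoherent sources combine by intensity addition: L_total = 10·log₁₀(Σ 10^(L_i/10)).
Σ 10^(L/10) = 10^(89/10) + 10^(81/10) + 10^(80/10) = 1.020e+09.
L_total = 10·log₁₀(1.020e+09) = 90.09 dB.

90.1 dB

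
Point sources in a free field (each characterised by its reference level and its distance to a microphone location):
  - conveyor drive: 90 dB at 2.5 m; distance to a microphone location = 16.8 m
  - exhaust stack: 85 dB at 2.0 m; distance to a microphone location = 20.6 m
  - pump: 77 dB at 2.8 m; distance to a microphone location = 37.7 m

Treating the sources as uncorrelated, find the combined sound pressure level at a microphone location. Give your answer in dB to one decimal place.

First find each source's level at the receiver (point-source: −20·log₁₀(r/r_ref)), then combine on an intensity basis.
conveyor drive: 90 − 20·log₁₀(16.8/2.5) = 90 − 16.55 = 73.45 dB.
exhaust stack: 85 − 20·log₁₀(20.6/2.0) = 85 − 20.26 = 64.74 dB.
pump: 77 − 20·log₁₀(37.7/2.8) = 77 − 22.58 = 54.42 dB.
Σ 10^(L/10) = 2.540e+07 → L_total = 10·log₁₀(2.540e+07) = 74.05 dB.

74.0 dB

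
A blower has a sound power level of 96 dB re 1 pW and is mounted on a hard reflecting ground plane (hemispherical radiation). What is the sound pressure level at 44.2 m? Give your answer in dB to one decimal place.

Free-field hemispherical radiation: L_p = L_w − 10·log₁₀(2π·r²), r = 44.2 m.
2π·r² = 1.228e+04 m², 10·log₁₀ of that is 40.890 dB.
L_p = 96 − 40.890 = 55.11 dB.

55.1 dB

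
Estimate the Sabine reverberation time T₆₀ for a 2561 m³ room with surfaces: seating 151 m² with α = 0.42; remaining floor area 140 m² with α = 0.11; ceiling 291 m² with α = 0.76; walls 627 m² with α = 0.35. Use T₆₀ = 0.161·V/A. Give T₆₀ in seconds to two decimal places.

0.79 s

Summing Sᵢαᵢ: 151·0.42 + 140·0.11 + 291·0.76 + 627·0.35 = 519.43 m².
T₆₀ = 0.161 × 2561 / 519.43 = 0.794 s.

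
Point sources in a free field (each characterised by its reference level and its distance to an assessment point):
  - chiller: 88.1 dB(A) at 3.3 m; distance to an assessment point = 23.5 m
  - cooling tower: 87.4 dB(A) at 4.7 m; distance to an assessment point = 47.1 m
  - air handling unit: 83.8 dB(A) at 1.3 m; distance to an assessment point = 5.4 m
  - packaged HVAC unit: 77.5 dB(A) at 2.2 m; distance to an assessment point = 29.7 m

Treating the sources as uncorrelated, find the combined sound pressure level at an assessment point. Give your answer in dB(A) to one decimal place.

75.1 dB(A)

Apply inverse-square spreading to bring every level to the receiver, then sum 10^(L/10).
chiller: 88.1 − 20·log₁₀(23.5/3.3) = 88.1 − 17.05 = 71.05 dB(A).
cooling tower: 87.4 − 20·log₁₀(47.1/4.7) = 87.4 − 20.02 = 67.38 dB(A).
air handling unit: 83.8 − 20·log₁₀(5.4/1.3) = 83.8 − 12.37 = 71.43 dB(A).
packaged HVAC unit: 77.5 − 20·log₁₀(29.7/2.2) = 77.5 − 22.61 = 54.89 dB(A).
Σ 10^(L/10) = 3.242e+07 → L_total = 10·log₁₀(3.242e+07) = 75.11 dB(A).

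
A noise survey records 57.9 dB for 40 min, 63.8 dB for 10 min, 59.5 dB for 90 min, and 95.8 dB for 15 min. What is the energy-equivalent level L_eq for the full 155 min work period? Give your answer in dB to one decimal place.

85.7 dB

The energy average is taken in the linear domain: L_eq = 10·log₁₀[(Σ tᵢ·10^(Lᵢ/10))/T], T = 155 min.
Σ tᵢ·10^(Lᵢ/10) = 40·10^(57.9/10) + 10·10^(63.8/10) + 90·10^(59.5/10) + 15·10^(95.8/10) = 5.716e+10.
L_eq = 10·log₁₀(5.716e+10/155) = 85.67 dB.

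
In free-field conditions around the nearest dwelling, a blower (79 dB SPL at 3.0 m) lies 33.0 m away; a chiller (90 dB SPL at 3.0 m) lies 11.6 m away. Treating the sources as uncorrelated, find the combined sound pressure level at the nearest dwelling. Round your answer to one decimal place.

78.3 dB SPL

First find each source's level at the receiver (point-source: −20·log₁₀(r/r_ref)), then combine on an intensity basis.
blower: 79 − 20·log₁₀(33.0/3.0) = 79 − 20.83 = 58.17 dB SPL.
chiller: 90 − 20·log₁₀(11.6/3.0) = 90 − 11.75 = 78.25 dB SPL.
Σ 10^(L/10) = 6.754e+07 → L_total = 10·log₁₀(6.754e+07) = 78.30 dB SPL.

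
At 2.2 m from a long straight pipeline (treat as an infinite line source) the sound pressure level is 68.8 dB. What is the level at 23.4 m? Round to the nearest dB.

For a line source, L₂ = L₁ − 10·log₁₀(r₂/r₁).
L₂ = 68.8 − 10·log₁₀(23.4/2.2) = 68.8 − 10.268 = 58.53 dB.

59 dB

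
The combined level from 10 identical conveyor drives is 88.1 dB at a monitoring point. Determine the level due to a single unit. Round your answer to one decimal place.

78.1 dB

10 equal contributions raise the level by 10·log₁₀ 10 = 10.000 dB, so each unit alone gives 88.1 − 10.000.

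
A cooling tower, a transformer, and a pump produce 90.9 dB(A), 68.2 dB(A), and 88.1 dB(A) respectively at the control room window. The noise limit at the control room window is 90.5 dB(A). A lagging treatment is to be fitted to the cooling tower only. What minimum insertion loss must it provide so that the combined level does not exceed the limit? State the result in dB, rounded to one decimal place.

Everything except the cooling tower sums to 10^(68.2/10) + 10^(88.1/10) = 6.523e+08 in linear terms, 88.14 dB(A).
To meet 90.5 dB(A) overall, the treated cooling tower may contribute at most 10^(90.5/10) − 6.523e+08 = 4.698e+08, i.e. 86.72 dB(A).
Required insertion loss = 90.9 − 86.72 = 4.18 dB.

4.2 dB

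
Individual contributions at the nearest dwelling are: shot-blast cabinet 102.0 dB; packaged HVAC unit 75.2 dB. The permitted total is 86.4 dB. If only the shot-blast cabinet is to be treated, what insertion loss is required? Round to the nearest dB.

16 dB

The untreated sources together contribute 10^(75.2/10) = 3.311e+07, i.e. 75.20 dB.
The limit corresponds to 10^(86.4/10) = 4.365e+08; subtracting the fixed part leaves 4.034e+08 for the shot-blast cabinet, i.e. 86.06 dB.
So the shot-blast cabinet must be reduced from 102.0 to 86.06 dB: IL = 15.94 dB.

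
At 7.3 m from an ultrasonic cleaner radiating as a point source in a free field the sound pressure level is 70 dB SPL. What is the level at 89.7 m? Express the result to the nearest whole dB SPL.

48 dB SPL

For a point source, L₂ = L₁ − 20·log₁₀(r₂/r₁).
L₂ = 70 − 20·log₁₀(89.7/7.3) = 70 − 21.789 = 48.21 dB SPL.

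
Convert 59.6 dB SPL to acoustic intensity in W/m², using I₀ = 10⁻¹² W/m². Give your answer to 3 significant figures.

I/I₀ = 10^(59.6/10) = 9.12e+05, so I = 9.12e+05 × 10⁻¹² W/m².

9.12e-07 W/m²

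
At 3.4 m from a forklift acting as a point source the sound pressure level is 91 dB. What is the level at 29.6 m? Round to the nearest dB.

72 dB

Point-source attenuation: ΔL = 20·log₁₀(r₂/r₁) = 20·log₁₀(29.6/3.4) = 18.796 dB.
L₂ = 91 − 20·log₁₀(29.6/3.4) = 91 − 18.796 = 72.20 dB.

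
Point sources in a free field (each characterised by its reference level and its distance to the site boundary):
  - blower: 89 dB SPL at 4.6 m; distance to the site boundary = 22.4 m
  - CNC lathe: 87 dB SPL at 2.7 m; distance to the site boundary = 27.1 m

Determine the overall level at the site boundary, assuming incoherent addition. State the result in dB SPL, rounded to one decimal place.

75.9 dB SPL

Propagate each source to the receiver with L = L_ref − 20·log₁₀(r/r_ref), then add intensities.
blower: 89 − 20·log₁₀(22.4/4.6) = 89 − 13.75 = 75.25 dB SPL.
CNC lathe: 87 − 20·log₁₀(27.1/2.7) = 87 − 20.03 = 66.97 dB SPL.
Σ 10^(L/10) = 3.847e+07 → L_total = 10·log₁₀(3.847e+07) = 75.85 dB SPL.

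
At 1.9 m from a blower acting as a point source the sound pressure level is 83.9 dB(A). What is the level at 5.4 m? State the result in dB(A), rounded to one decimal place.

Point-source attenuation: ΔL = 20·log₁₀(r₂/r₁) = 20·log₁₀(5.4/1.9) = 9.073 dB.
L₂ = 83.9 − 20·log₁₀(5.4/1.9) = 83.9 − 9.073 = 74.83 dB(A).

74.8 dB(A)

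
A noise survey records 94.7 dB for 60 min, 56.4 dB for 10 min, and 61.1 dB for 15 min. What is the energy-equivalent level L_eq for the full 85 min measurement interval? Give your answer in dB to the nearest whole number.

L_eq = 10·log₁₀[(1/T)·Σ tᵢ·10^(Lᵢ/10)] with T = 85 min.
Σ tᵢ·10^(Lᵢ/10) = 60·10^(94.7/10) + 10·10^(56.4/10) + 15·10^(61.1/10) = 1.771e+11.
L_eq = 10·log₁₀(1.771e+11/85) = 93.19 dB.

93 dB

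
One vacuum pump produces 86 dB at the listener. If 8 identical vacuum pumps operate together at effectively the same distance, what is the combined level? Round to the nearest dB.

With 8 equal, uncorrelated contributions the intensity is 8× that of one unit, giving a rise of 10·log₁₀ 8.
L_total = 86 + 10·log₁₀(8) = 86 + 9.031 = 95.03 dB.

95 dB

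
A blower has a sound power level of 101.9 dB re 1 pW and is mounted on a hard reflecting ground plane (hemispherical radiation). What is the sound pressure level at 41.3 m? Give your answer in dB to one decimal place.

61.6 dB

The power spreads over a hemisphere of area 2π·r², so L_p = L_w − 10·log₁₀(2π·r²).
2π·r² = 1.072e+04 m², 10·log₁₀ of that is 40.301 dB.
L_p = 101.9 − 40.301 = 61.60 dB.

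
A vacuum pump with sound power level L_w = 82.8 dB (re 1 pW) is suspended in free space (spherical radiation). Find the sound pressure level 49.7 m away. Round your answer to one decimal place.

Free-field spherical radiation: L_p = L_w − 10·log₁₀(4π·r²), r = 49.7 m.
4π·r² = 3.104e+04 m², 10·log₁₀ of that is 44.919 dB.
L_p = 82.8 − 44.919 = 37.88 dB.

37.9 dB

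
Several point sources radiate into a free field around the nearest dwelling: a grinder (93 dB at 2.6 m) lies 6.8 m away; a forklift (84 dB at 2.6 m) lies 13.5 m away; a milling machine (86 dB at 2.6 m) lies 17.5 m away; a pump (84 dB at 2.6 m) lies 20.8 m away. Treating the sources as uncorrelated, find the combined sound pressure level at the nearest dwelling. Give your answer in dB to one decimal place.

85.0 dB

Apply inverse-square spreading to bring every level to the receiver, then sum 10^(L/10).
grinder: 93 − 20·log₁₀(6.8/2.6) = 93 − 8.35 = 84.65 dB.
forklift: 84 − 20·log₁₀(13.5/2.6) = 84 − 14.31 = 69.69 dB.
milling machine: 86 − 20·log₁₀(17.5/2.6) = 86 − 16.56 = 69.44 dB.
pump: 84 − 20·log₁₀(20.8/2.6) = 84 − 18.06 = 65.94 dB.
Σ 10^(L/10) = 3.137e+08 → L_total = 10·log₁₀(3.137e+08) = 84.97 dB.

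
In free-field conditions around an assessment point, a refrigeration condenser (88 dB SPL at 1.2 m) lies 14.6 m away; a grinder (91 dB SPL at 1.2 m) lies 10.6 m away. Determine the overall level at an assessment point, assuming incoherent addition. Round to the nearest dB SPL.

73 dB SPL

Propagate each source to the receiver with L = L_ref − 20·log₁₀(r/r_ref), then add intensities.
refrigeration condenser: 88 − 20·log₁₀(14.6/1.2) = 88 − 21.70 = 66.30 dB SPL.
grinder: 91 − 20·log₁₀(10.6/1.2) = 91 − 18.92 = 72.08 dB SPL.
Σ 10^(L/10) = 2.040e+07 → L_total = 10·log₁₀(2.040e+07) = 73.10 dB SPL.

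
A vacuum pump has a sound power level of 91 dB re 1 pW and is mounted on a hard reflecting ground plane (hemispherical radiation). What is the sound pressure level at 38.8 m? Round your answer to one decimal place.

L_p = L_w − 10·log₁₀(2π·r²) with r = 38.8 m.
2π·r² = 9459 m², 10·log₁₀ of that is 39.758 dB.
L_p = 91 − 39.758 = 51.24 dB.

51.2 dB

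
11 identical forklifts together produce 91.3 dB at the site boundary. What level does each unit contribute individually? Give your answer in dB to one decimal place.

80.9 dB

For N identical incoherent sources L_total = L₁ + 10·log₁₀ N, so L₁ = 91.3 − 10·log₁₀(11) = 91.3 − 10.414.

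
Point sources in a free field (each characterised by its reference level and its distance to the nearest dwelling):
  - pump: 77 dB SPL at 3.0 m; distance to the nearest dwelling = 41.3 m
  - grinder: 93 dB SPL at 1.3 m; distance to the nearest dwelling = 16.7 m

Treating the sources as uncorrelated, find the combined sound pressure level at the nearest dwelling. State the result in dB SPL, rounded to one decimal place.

Apply inverse-square spreading to bring every level to the receiver, then sum 10^(L/10).
pump: 77 − 20·log₁₀(41.3/3.0) = 77 − 22.78 = 54.22 dB SPL.
grinder: 93 − 20·log₁₀(16.7/1.3) = 93 − 22.18 = 70.82 dB SPL.
Σ 10^(L/10) = 1.236e+07 → L_total = 10·log₁₀(1.236e+07) = 70.92 dB SPL.

70.9 dB SPL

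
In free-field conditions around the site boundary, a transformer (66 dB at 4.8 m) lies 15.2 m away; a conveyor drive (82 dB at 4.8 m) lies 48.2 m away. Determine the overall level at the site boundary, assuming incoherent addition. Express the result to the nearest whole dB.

63 dB

First find each source's level at the receiver (point-source: −20·log₁₀(r/r_ref)), then combine on an intensity basis.
transformer: 66 − 20·log₁₀(15.2/4.8) = 66 − 10.01 = 55.99 dB.
conveyor drive: 82 − 20·log₁₀(48.2/4.8) = 82 − 20.04 = 61.96 dB.
Σ 10^(L/10) = 1.969e+06 → L_total = 10·log₁₀(1.969e+06) = 62.94 dB.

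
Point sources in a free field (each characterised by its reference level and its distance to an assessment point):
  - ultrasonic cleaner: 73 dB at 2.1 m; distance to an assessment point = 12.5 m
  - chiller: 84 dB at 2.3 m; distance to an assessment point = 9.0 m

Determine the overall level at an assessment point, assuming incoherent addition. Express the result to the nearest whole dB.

Apply inverse-square spreading to bring every level to the receiver, then sum 10^(L/10).
ultrasonic cleaner: 73 − 20·log₁₀(12.5/2.1) = 73 − 15.49 = 57.51 dB.
chiller: 84 − 20·log₁₀(9.0/2.3) = 84 − 11.85 = 72.15 dB.
Σ 10^(L/10) = 1.697e+07 → L_total = 10·log₁₀(1.697e+07) = 72.30 dB.

72 dB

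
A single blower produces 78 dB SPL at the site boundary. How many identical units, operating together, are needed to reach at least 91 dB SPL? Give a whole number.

Need L₁ + 10·log₁₀ N ≥ 91, i.e. log₁₀ N ≥ 1.30.
N ≥ 10^(13.0/10) = 19.953, so N = 20.

20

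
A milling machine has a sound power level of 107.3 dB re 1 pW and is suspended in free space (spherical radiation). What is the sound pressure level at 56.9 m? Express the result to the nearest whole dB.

61 dB

L_p = L_w − 10·log₁₀(4π·r²) with r = 56.9 m.
4π·r² = 4.069e+04 m², 10·log₁₀ of that is 46.094 dB.
L_p = 107.3 − 46.094 = 61.21 dB.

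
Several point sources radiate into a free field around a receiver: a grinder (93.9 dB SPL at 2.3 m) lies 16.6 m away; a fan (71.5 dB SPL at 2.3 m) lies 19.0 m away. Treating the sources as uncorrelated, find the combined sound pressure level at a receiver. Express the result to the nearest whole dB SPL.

Propagate each source to the receiver with L = L_ref − 20·log₁₀(r/r_ref), then add intensities.
grinder: 93.9 − 20·log₁₀(16.6/2.3) = 93.9 − 17.17 = 76.73 dB SPL.
fan: 71.5 − 20·log₁₀(19.0/2.3) = 71.5 − 18.34 = 53.16 dB SPL.
Σ 10^(L/10) = 4.733e+07 → L_total = 10·log₁₀(4.733e+07) = 76.75 dB SPL.

77 dB SPL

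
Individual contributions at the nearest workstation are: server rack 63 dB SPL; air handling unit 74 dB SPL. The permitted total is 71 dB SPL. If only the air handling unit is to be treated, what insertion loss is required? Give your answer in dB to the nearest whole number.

Everything except the air handling unit sums to 10^(63/10) = 1.995e+06 in linear terms, 63.00 dB SPL.
To meet 71 dB SPL overall, the treated air handling unit may contribute at most 10^(71/10) − 1.995e+06 = 1.059e+07, i.e. 70.25 dB SPL.
So the air handling unit must be reduced from 74 to 70.25 dB SPL: IL = 3.75 dB.

4 dB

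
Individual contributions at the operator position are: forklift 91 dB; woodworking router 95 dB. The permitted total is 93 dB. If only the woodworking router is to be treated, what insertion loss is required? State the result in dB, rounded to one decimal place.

The untreated sources together contribute 10^(91/10) = 1.259e+09, i.e. 91.00 dB.
To meet 93 dB overall, the treated woodworking router may contribute at most 10^(93/10) − 1.259e+09 = 7.363e+08, i.e. 88.67 dB.
So the woodworking router must be reduced from 95 to 88.67 dB: IL = 6.33 dB.

6.3 dB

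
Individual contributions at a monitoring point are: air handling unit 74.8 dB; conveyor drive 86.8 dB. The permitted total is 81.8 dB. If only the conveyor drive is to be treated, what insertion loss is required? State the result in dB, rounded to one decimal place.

Everything except the conveyor drive sums to 10^(74.8/10) = 3.020e+07 in linear terms, 74.80 dB.
To meet 81.8 dB overall, the treated conveyor drive may contribute at most 10^(81.8/10) − 3.020e+07 = 1.212e+08, i.e. 80.83 dB.
Required insertion loss = 86.8 − 80.83 = 5.97 dB.

6.0 dB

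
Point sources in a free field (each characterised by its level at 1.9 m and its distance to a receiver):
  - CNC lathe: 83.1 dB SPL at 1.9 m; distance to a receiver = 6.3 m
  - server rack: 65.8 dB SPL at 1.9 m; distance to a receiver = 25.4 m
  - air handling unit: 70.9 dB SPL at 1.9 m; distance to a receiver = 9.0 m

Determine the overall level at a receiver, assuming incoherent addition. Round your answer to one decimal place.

72.8 dB SPL

First find each source's level at the receiver (point-source: −20·log₁₀(r/r_ref)), then combine on an intensity basis.
CNC lathe: 83.1 − 20·log₁₀(6.3/1.9) = 83.1 − 10.41 = 72.69 dB SPL.
server rack: 65.8 − 20·log₁₀(25.4/1.9) = 65.8 − 22.52 = 43.28 dB SPL.
air handling unit: 70.9 − 20·log₁₀(9.0/1.9) = 70.9 − 13.51 = 57.39 dB SPL.
Σ 10^(L/10) = 1.914e+07 → L_total = 10·log₁₀(1.914e+07) = 72.82 dB SPL.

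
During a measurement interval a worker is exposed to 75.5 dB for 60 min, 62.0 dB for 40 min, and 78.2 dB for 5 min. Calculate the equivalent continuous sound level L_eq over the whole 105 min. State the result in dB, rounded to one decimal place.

L_eq = 10·log₁₀[(1/T)·Σ tᵢ·10^(Lᵢ/10)] with T = 105 min.
Σ tᵢ·10^(Lᵢ/10) = 60·10^(75.5/10) + 40·10^(62.0/10) + 5·10^(78.2/10) = 2.523e+09.
L_eq = 10·log₁₀(2.523e+09/105) = 73.81 dB.

73.8 dB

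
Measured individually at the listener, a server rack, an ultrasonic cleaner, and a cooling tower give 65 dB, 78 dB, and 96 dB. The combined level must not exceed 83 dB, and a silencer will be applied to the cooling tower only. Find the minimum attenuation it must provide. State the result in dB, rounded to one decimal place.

Fixed contribution from the other sources: Σ 10^(L/10) = 10^(65/10) + 10^(78/10) = 6.626e+07 (78.21 dB).
To meet 83 dB overall, the treated cooling tower may contribute at most 10^(83/10) − 6.626e+07 = 1.333e+08, i.e. 81.25 dB.
Required insertion loss = 96 − 81.25 = 14.75 dB.

14.8 dB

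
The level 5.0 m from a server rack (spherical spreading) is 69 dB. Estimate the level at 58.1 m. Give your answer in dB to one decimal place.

47.7 dB

Spherical spreading from a point source gives a 20·log₁₀(r₂/r₁) drop.
L₂ = 69 − 20·log₁₀(58.1/5.0) = 69 − 21.304 = 47.70 dB.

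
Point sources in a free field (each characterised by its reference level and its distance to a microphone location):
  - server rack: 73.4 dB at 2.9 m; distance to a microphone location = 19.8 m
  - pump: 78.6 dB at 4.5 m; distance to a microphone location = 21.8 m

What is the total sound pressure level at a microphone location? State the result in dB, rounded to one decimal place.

Propagate each source to the receiver with L = L_ref − 20·log₁₀(r/r_ref), then add intensities.
server rack: 73.4 − 20·log₁₀(19.8/2.9) = 73.4 − 16.69 = 56.71 dB.
pump: 78.6 − 20·log₁₀(21.8/4.5) = 78.6 − 13.70 = 64.90 dB.
Σ 10^(L/10) = 3.556e+06 → L_total = 10·log₁₀(3.556e+06) = 65.51 dB.

65.5 dB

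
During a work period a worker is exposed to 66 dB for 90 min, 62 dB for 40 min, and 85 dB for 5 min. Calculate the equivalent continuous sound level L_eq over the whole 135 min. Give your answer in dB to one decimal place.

71.7 dB

L_eq = 10·log₁₀[(1/T)·Σ tᵢ·10^(Lᵢ/10)] with T = 135 min.
Σ tᵢ·10^(Lᵢ/10) = 90·10^(66/10) + 40·10^(62/10) + 5·10^(85/10) = 2.003e+09.
L_eq = 10·log₁₀(2.003e+09/135) = 71.71 dB.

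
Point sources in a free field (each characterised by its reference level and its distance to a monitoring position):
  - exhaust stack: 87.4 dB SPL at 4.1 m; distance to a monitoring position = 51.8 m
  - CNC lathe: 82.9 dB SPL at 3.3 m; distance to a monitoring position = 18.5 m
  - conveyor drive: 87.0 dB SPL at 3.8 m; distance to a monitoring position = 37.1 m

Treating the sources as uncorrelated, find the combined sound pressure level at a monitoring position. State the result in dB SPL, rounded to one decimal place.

Apply inverse-square spreading to bring every level to the receiver, then sum 10^(L/10).
exhaust stack: 87.4 − 20·log₁₀(51.8/4.1) = 87.4 − 22.03 = 65.37 dB SPL.
CNC lathe: 82.9 − 20·log₁₀(18.5/3.3) = 82.9 − 14.97 = 67.93 dB SPL.
conveyor drive: 87.0 − 20·log₁₀(37.1/3.8) = 87.0 − 19.79 = 67.21 dB SPL.
Σ 10^(L/10) = 1.490e+07 → L_total = 10·log₁₀(1.490e+07) = 71.73 dB SPL.

71.7 dB SPL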